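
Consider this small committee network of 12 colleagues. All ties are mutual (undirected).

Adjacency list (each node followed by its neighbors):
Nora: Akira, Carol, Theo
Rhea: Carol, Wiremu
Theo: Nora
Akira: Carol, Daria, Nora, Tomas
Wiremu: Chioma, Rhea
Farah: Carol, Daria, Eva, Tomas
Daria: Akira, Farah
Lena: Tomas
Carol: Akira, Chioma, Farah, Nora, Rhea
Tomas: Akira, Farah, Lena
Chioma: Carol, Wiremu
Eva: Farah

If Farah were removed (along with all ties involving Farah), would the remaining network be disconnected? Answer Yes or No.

Yes

Removing Farah leaves {Akira, Carol, Chioma, Daria, Lena, Nora, Rhea, Theo, Tomas, and Wiremu} with no path to {Eva}, so the network splits into 2 components. Farah is a cut vertex.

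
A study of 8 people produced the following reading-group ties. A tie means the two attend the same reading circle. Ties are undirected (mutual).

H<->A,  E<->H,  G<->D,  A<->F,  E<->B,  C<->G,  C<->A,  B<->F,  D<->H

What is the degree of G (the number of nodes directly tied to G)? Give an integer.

2

G is directly tied to C and D. That is 2 neighbors, so the degree of G is 2.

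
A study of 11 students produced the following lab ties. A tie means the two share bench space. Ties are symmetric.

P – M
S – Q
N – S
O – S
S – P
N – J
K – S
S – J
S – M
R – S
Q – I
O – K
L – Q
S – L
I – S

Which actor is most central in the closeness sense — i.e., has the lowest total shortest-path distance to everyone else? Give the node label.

S

Farness (sum of distances to all others) for each node — I:18, J:18, K:18, L:18, M:18, N:18, O:18, P:18, Q:17, R:19, S:10.
The smallest farness is 10, for S, so S has the highest closeness.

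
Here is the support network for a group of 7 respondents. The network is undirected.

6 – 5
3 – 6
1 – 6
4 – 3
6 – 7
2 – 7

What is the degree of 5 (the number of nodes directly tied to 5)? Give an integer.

5 is directly tied to 6. That is 1 neighbor, so the degree of 5 is 1.

1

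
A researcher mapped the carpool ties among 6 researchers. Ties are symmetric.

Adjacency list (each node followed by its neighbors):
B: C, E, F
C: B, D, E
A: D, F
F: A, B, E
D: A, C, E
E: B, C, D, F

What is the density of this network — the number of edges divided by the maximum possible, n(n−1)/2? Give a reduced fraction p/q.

3/5

There are 9 edges and 6 nodes, so the maximum possible is C(6,2) = 15.
Density = 9/15 = 3/5.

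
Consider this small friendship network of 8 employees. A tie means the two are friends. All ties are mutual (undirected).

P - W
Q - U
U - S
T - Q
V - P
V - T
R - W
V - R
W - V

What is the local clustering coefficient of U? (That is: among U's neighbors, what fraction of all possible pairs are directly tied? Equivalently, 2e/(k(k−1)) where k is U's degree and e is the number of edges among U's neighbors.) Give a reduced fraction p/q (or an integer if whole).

U's neighbors: Q and S (k = 2).
Possible neighbor pairs: C(2,2) = 1. Edges among them: none → e = 0.
Clustering(U) = 0/1.

0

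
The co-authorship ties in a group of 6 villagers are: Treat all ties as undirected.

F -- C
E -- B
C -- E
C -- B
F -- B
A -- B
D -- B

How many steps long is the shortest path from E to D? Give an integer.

2

One shortest route is E – B – D, which uses 2 edges, and E and D are not directly tied, so nothing shorter exists. So d(E,D) = 2.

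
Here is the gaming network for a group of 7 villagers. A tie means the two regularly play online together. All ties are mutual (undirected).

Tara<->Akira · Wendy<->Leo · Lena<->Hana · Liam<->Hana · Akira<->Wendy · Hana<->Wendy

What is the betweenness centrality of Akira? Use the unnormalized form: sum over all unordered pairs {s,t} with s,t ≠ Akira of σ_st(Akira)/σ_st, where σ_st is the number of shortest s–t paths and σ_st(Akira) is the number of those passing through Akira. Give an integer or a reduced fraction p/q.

Pairs whose geodesics pass through Akira — Liam–Tara: 1; Wendy–Tara: 1; Lena–Tara: 1; Hana–Tara: 1; Leo–Tara: 1.
All other pairs contribute 0.
Summing the contributions gives betweenness(Akira) = 5.

5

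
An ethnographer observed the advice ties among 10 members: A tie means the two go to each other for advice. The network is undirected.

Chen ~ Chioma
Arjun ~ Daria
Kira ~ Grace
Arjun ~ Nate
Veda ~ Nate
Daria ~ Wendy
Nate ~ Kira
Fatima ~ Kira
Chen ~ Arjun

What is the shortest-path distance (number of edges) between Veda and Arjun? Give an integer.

2

One shortest route is Veda – Nate – Arjun, which uses 2 edges, and Veda and Arjun are not directly tied, so nothing shorter exists. So d(Veda,Arjun) = 2.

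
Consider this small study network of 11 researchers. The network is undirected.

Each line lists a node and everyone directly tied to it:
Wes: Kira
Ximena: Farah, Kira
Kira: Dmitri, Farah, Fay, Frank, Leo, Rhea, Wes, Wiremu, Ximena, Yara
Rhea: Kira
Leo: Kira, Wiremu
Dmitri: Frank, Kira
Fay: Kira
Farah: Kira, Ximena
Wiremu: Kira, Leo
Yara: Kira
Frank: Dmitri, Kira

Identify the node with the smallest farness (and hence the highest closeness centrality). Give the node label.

Farness (sum of distances to all others) for each node — Dmitri:18, Farah:18, Fay:19, Frank:18, Kira:10, Leo:18, Rhea:19, Wes:19, Wiremu:18, Ximena:18, Yara:19.
The smallest farness is 10, for Kira, so Kira has the highest closeness.

Kira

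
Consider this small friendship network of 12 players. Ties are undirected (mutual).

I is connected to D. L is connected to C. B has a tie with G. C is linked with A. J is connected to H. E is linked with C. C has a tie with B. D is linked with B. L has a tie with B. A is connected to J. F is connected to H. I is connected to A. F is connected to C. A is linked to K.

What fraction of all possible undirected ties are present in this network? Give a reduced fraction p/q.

7/33

There are 14 edges and 12 nodes, so the maximum possible is C(12,2) = 66.
Density = 14/66 = 7/33.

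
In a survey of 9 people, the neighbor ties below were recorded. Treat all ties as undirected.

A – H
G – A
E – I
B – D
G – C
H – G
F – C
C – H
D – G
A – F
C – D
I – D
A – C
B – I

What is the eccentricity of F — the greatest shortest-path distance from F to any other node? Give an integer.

4

Distances from F: A:1, B:3, C:1, D:2, E:4, G:2, H:2, I:3.
The largest is 4 (to E), so the eccentricity of F is 4.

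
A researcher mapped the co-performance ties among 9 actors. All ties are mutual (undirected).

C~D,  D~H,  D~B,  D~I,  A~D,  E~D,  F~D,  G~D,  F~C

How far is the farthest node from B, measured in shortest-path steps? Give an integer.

2

Distances from B: A:2, C:2, D:1, E:2, F:2, G:2, H:2, I:2.
The largest is 2 (to C, E, A, G, F, H, and I), so the eccentricity of B is 2.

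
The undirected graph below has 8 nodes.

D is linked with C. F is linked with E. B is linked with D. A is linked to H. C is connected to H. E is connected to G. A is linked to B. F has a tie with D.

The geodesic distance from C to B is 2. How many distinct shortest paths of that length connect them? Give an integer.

The shortest distance is 2, and the only length-2 path is C–D–B. So there is exactly 1 shortest path.

1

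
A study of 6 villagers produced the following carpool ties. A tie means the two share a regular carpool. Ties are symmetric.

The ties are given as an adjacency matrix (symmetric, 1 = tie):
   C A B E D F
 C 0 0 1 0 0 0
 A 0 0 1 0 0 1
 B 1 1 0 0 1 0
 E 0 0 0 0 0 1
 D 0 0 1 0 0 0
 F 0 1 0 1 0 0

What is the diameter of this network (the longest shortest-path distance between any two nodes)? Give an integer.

Eccentricity of each node (its greatest distance to any other): A:2, B:3, C:4, D:4, E:4, F:3.
The maximum eccentricity is 4, realized for instance by the pair C–E via C – B – A – F – E. So the diameter is 4.

4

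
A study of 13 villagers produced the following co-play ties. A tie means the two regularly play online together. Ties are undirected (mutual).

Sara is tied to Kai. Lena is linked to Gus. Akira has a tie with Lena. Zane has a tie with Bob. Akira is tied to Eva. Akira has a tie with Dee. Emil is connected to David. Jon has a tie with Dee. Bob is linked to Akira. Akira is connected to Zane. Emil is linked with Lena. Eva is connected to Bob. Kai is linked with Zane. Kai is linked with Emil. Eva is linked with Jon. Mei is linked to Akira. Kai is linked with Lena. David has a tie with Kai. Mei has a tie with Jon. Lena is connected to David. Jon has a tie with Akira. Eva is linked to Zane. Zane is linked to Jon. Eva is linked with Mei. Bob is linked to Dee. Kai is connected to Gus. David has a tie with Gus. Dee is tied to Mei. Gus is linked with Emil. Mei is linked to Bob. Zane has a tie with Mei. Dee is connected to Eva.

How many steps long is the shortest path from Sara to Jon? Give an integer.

3

One shortest route is Sara – Kai – Zane – Jon, which uses 3 edges, and at distance 2 from Sara we only reach {David, Emil, Gus, Lena, Zane}, which does not include Jon. So d(Sara,Jon) = 3.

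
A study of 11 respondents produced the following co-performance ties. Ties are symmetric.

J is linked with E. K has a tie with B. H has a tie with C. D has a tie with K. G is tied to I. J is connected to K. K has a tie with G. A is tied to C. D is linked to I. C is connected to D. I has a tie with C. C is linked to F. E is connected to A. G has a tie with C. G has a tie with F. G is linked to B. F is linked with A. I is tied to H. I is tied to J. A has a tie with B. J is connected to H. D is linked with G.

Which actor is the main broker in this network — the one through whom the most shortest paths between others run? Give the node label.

Unnormalized betweenness of each node: A:323/60, B:23/15, C:233/30, D:5/6, E:6/5, F:8/15, G:187/30, H:7/10, I:221/60, J:113/20, K:209/60.
C has the largest value, 233/30, making it the main broker — the node through which the most shortest paths run.

C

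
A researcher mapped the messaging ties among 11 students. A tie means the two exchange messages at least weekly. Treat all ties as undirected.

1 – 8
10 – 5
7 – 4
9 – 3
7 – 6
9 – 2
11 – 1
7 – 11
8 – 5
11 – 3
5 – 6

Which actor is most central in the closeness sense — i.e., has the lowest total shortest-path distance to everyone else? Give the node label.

Farness (sum of distances to all others) for each node — 1:24, 2:42, 3:26, 4:31, 5:28, 6:25, 7:22, 8:27, 9:33, 10:37, 11:21.
The smallest farness is 21, for 11, so 11 has the highest closeness.

11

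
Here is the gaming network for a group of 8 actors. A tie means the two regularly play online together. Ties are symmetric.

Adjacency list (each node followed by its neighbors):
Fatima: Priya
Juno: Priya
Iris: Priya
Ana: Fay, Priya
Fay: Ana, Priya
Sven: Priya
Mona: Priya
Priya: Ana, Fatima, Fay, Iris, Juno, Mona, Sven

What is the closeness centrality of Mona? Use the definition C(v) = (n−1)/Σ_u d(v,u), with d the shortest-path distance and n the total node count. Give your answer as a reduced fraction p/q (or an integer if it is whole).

Distances from Mona: Ana:2, Fatima:2, Fay:2, Iris:2, Juno:2, Priya:1, Sven:2. Sum = 13.
n = 8, so closeness = 7/13.

7/13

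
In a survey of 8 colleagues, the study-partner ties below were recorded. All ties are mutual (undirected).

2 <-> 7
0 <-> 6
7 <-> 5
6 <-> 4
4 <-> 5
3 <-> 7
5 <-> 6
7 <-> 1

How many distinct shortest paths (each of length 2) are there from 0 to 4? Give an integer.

1

The shortest distance is 2, and the only length-2 path is 0–6–4. So there is exactly 1 shortest path.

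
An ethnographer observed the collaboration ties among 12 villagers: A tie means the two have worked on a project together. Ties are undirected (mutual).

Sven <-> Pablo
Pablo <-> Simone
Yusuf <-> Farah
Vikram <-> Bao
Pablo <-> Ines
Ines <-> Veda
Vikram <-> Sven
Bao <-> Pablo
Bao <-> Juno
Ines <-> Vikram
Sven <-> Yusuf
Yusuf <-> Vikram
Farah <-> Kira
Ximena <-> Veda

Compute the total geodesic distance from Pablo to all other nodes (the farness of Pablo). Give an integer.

Distances from Pablo: Bao:1, Farah:3, Ines:1, Juno:2, Kira:4, Simone:1, Sven:1, Veda:2, Vikram:2, Ximena:3, Yusuf:2.
Sum = 1 + 3 + 1 + 2 + 4 + 1 + 1 + 2 + 2 + 3 + 2 = 22.

22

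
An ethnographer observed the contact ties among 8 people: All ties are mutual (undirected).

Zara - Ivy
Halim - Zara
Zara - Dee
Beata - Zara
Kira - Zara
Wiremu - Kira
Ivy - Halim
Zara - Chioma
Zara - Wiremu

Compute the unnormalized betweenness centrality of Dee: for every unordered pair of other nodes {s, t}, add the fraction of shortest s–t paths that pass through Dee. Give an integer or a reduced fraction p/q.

0

No shortest path between any pair of other nodes passes through Dee.
Summing the contributions gives betweenness(Dee) = 0.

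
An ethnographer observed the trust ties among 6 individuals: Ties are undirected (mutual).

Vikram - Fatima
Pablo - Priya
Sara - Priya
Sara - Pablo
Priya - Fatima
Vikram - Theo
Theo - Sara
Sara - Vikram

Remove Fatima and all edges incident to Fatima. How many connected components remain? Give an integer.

Fatima's neighbors (Priya and Vikram) remain reachable from one another through other ties, so the rest of the network stays in one piece.

1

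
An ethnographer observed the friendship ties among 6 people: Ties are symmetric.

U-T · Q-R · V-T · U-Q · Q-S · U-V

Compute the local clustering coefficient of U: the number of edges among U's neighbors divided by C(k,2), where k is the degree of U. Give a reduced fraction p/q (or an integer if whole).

U's neighbors: Q, T, and V (k = 3).
Possible neighbor pairs: C(3,2) = 3. Edges among them: T–V → e = 1.
Clustering(U) = 1/3.

1/3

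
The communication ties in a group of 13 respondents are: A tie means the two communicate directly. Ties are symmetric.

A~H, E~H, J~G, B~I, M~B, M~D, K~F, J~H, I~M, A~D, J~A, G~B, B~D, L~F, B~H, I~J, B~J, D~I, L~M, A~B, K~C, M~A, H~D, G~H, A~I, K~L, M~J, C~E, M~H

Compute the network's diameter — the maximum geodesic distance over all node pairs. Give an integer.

4

Eccentricity of each node (its greatest distance to any other): A:3, B:3, C:4, D:3, E:3, F:4, G:4, H:3, I:4, J:3, K:4, L:3, M:3.
The maximum eccentricity is 4, realized for instance by the pair G–F via G – J – M – L – F. So the diameter is 4.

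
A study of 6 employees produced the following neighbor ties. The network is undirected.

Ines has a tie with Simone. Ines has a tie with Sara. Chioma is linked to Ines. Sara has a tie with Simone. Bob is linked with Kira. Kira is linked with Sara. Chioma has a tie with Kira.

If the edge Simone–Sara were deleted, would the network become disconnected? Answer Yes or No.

Even without that edge, Simone still reaches Sara via Simone – Ines – Sara, so the network stays connected. Not a bridge.

No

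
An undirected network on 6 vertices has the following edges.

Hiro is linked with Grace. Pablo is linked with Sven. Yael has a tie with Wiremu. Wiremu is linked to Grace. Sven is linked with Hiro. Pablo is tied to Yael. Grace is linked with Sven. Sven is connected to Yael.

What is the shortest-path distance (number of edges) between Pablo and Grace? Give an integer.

One shortest route is Pablo – Sven – Grace, which uses 2 edges, and Pablo and Grace are not directly tied, so nothing shorter exists. So d(Pablo,Grace) = 2.

2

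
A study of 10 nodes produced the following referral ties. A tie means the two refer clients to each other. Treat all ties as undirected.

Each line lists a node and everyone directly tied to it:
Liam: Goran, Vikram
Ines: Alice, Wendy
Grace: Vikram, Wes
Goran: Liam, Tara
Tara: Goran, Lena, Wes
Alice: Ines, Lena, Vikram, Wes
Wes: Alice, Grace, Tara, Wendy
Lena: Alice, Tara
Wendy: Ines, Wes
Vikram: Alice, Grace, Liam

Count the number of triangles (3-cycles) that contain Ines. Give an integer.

Ines's neighbors are Alice and Wendy, but none of them are tied to each other, so no triangle contains Ines.

0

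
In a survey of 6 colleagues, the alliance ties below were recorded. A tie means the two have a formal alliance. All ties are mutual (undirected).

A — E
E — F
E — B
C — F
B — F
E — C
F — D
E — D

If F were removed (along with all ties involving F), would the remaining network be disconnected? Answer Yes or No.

No

Even without F, every remaining node can still reach every other (the residual graph is connected), so F is not a cut vertex.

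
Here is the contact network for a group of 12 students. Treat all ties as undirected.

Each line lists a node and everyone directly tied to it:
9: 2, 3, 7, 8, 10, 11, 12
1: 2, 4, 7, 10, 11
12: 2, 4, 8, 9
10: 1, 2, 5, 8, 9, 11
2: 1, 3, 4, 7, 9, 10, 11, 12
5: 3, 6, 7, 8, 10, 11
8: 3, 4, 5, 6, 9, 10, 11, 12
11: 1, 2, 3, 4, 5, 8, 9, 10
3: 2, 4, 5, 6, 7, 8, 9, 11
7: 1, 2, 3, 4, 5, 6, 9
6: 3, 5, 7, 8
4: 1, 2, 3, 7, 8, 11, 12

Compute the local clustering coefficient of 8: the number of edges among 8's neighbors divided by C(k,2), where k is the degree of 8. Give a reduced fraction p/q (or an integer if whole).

1/2

8's neighbors: 3, 4, 5, 6, 9, 10, 11, and 12 (k = 8).
Possible neighbor pairs: C(8,2) = 28. Edges among them: 3–4, 3–5, 3–6, 3–9, 3–11, 4–11, 4–12, 5–6, 5–10, 5–11, 9–10, 9–11, 9–12, 10–11 → e = 14.
Clustering(8) = 14/28 = 1/2.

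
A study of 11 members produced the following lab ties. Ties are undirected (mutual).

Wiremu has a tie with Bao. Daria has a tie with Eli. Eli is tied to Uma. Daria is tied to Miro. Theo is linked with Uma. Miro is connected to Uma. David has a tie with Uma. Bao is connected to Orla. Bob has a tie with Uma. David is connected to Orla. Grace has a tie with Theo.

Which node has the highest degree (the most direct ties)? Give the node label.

Degrees — Bao:2, Bob:1, Daria:2, David:2, Eli:2, Grace:1, Miro:2, Orla:2, Theo:2, Uma:5, Wiremu:1.
The maximum is 5, attained only by Uma.

Uma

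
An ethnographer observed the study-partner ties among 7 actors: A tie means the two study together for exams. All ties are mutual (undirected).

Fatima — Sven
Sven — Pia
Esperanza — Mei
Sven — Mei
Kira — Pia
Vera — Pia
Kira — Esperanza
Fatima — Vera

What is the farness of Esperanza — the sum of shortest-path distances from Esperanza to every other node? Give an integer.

Distances from Esperanza: Fatima:3, Kira:1, Mei:1, Pia:2, Sven:2, Vera:3.
Sum = 3 + 1 + 1 + 2 + 2 + 3 = 12.

12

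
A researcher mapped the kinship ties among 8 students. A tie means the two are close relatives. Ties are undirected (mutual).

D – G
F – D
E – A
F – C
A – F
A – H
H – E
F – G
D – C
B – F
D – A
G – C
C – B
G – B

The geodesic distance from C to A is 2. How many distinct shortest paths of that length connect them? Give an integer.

2

The shortest distance is 2. The length-2 paths are: C–F–A; C–D–A.
That gives 2 distinct shortest paths.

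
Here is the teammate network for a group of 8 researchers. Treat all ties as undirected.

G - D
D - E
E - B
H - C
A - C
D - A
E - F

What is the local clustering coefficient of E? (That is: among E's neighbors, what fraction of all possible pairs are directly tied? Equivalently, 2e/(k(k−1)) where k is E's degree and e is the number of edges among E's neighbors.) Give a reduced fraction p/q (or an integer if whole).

0

E's neighbors: B, D, and F (k = 3).
Possible neighbor pairs: C(3,2) = 3. Edges among them: none → e = 0.
Clustering(E) = 0/3 = 0.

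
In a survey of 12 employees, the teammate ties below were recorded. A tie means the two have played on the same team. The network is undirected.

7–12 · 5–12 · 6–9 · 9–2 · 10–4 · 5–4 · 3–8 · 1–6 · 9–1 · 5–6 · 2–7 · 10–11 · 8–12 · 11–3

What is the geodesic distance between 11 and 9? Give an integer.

One shortest route is 11 – 10 – 4 – 5 – 6 – 9, which uses 5 edges, and at distance 4 from 11 we only reach {6, 7}, which does not include 9. So d(11,9) = 5.

5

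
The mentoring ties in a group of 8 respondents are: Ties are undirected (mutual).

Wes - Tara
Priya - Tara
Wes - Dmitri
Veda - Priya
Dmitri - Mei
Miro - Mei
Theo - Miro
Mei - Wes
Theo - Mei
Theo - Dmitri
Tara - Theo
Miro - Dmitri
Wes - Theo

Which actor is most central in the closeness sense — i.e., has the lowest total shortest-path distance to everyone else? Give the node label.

Farness (sum of distances to all others) for each node — Dmitri:13, Mei:13, Miro:14, Priya:15, Tara:11, Theo:10, Veda:21, Wes:11.
The smallest farness is 10, for Theo, so Theo has the highest closeness.

Theo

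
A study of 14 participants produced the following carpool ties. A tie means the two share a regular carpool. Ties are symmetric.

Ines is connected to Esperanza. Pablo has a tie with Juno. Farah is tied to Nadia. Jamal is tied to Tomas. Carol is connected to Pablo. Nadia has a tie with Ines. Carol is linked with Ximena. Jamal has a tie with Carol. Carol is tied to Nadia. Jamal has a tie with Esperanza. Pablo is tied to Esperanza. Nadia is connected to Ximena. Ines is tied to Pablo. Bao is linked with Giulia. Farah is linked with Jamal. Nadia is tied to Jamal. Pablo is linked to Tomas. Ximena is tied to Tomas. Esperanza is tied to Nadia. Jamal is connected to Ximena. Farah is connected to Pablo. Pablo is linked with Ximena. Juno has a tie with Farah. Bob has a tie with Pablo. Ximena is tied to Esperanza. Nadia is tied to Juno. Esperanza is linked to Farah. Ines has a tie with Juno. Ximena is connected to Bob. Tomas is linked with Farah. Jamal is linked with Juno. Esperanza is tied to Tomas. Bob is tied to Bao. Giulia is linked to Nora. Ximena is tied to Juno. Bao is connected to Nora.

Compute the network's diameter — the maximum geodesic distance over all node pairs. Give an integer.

4

Eccentricity of each node (its greatest distance to any other): Bao:3, Bob:2, Carol:4, Esperanza:4, Farah:4, Giulia:4, Ines:4, Jamal:4, Juno:4, Nadia:4, Nora:4, Pablo:3, Tomas:4, Ximena:3.
The maximum eccentricity is 4, realized for instance by the pair Farah–Giulia via Farah – Pablo – Bob – Bao – Giulia. So the diameter is 4.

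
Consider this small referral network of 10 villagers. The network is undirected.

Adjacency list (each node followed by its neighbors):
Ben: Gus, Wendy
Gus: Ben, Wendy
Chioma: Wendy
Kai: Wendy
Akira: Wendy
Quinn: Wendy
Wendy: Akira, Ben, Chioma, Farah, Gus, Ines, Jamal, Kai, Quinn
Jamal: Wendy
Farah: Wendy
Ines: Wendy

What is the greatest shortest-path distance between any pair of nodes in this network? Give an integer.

2

Eccentricity of each node (its greatest distance to any other): Akira:2, Ben:2, Chioma:2, Farah:2, Gus:2, Ines:2, Jamal:2, Kai:2, Quinn:2, Wendy:1.
The maximum eccentricity is 2, realized for instance by the pair Akira–Quinn via Akira – Wendy – Quinn. So the diameter is 2.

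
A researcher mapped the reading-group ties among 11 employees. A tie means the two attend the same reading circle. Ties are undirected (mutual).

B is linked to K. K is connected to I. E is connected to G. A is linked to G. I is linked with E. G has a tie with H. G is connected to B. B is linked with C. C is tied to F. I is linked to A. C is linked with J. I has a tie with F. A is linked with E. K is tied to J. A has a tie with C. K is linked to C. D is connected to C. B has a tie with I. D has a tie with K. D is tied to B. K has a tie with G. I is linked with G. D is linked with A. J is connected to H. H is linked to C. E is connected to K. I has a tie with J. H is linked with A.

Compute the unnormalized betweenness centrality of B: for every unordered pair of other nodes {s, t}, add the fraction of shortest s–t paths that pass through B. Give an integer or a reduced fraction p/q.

67/60

Pairs whose geodesics pass through B — D–G: 1/3; D–I: 1/3; G–C: 1/4; I–C: 1/5.
All other pairs contribute 0.
Summing the contributions gives betweenness(B) = 67/60.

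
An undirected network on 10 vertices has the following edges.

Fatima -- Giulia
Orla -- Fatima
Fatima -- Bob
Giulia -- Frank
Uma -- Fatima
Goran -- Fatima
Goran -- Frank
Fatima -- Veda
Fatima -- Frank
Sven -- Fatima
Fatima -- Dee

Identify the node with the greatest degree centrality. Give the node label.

Degrees — Bob:1, Dee:1, Fatima:9, Frank:3, Giulia:2, Goran:2, Orla:1, Sven:1, Uma:1, Veda:1.
The maximum is 9, attained only by Fatima.

Fatima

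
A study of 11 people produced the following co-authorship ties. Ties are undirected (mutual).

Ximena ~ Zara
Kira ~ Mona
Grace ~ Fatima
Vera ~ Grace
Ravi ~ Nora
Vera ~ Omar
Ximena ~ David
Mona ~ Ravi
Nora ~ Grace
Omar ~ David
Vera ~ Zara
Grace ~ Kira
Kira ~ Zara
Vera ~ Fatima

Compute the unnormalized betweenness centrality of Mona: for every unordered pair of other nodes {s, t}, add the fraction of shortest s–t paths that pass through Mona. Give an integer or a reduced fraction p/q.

Pairs whose geodesics pass through Mona — Ravi–Kira: 1; Ravi–Zara: 1; Ravi–Ximena: 1; Ravi–David: 1/2.
All other pairs contribute 0.
Summing the contributions gives betweenness(Mona) = 7/2.

7/2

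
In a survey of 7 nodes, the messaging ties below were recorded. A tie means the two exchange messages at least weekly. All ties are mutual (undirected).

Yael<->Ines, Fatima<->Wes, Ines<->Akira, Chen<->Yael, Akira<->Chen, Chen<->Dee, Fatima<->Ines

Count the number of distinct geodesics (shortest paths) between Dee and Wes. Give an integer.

2

The shortest distance is 5. The length-5 paths are: Dee–Chen–Akira–Ines–Fatima–Wes; Dee–Chen–Yael–Ines–Fatima–Wes.
That gives 2 distinct shortest paths.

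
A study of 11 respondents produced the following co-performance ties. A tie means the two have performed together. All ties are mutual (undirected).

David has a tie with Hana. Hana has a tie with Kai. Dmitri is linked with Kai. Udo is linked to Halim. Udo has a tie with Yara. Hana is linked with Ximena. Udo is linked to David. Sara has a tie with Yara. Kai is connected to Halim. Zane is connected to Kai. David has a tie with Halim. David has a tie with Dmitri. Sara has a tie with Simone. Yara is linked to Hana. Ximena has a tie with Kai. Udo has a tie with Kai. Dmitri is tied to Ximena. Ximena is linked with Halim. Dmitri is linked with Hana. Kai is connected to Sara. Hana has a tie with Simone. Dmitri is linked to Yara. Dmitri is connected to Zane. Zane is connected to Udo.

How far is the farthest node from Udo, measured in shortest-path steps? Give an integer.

Distances from Udo: David:1, Dmitri:2, Halim:1, Hana:2, Kai:1, Sara:2, Simone:3, Ximena:2, Yara:1, Zane:1.
The largest is 3 (to Simone), so the eccentricity of Udo is 3.

3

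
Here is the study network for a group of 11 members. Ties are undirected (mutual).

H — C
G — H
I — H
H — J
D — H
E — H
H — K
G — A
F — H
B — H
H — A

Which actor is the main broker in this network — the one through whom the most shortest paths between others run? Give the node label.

H

Unnormalized betweenness of each node: A:0, B:0, C:0, D:0, E:0, F:0, G:0, H:44, I:0, J:0, K:0.
H has the largest value, 44, making it the main broker — the node through which the most shortest paths run.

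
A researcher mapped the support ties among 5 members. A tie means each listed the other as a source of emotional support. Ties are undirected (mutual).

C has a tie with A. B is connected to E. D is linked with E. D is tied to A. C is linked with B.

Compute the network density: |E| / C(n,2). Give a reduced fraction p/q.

1/2

There are 5 edges and 5 nodes, so the maximum possible is C(5,2) = 10.
Density = 5/10 = 1/2.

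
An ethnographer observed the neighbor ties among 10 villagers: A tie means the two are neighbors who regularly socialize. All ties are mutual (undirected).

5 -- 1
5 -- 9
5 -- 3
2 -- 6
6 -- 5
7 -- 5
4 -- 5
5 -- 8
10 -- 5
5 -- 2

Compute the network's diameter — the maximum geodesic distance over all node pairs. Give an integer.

Eccentricity of each node (its greatest distance to any other): 1:2, 2:2, 3:2, 4:2, 5:1, 6:2, 7:2, 8:2, 9:2, 10:2.
The maximum eccentricity is 2, realized for instance by the pair 9–2 via 9 – 5 – 2. So the diameter is 2.

2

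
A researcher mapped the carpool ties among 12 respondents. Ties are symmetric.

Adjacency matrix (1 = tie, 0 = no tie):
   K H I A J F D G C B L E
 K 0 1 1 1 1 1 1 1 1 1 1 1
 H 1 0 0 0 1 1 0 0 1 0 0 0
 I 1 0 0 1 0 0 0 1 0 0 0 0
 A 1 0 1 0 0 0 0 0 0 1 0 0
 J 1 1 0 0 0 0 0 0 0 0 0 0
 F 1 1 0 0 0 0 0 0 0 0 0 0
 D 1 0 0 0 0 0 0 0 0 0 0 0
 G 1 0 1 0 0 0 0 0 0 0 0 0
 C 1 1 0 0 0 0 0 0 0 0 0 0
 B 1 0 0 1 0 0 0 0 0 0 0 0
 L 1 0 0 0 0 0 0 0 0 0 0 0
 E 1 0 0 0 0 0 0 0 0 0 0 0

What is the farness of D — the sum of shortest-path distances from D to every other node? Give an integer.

Distances from D: A:2, B:2, C:2, E:2, F:2, G:2, H:2, I:2, J:2, K:1, L:2.
Sum = 2 + 2 + 2 + 2 + 2 + 2 + 2 + 2 + 2 + 1 + 2 = 21.

21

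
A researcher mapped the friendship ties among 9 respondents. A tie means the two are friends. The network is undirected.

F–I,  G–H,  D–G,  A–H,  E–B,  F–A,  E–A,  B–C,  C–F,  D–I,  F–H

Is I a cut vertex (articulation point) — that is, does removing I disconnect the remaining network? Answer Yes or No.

Even without I, every remaining node can still reach every other (the residual graph is connected), so I is not a cut vertex.

No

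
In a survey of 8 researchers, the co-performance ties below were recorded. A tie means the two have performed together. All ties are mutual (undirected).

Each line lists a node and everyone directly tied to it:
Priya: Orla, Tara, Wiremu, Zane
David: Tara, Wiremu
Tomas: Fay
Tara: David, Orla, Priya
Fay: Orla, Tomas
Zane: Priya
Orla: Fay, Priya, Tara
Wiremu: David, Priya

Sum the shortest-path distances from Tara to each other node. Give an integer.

Distances from Tara: David:1, Fay:2, Orla:1, Priya:1, Tomas:3, Wiremu:2, Zane:2.
Sum = 1 + 2 + 1 + 1 + 3 + 2 + 2 = 12.

12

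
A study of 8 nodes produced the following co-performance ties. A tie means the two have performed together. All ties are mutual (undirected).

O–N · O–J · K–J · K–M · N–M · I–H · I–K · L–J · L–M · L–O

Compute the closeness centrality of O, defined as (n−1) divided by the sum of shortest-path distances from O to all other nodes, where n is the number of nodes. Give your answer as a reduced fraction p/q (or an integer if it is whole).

1/2

Distances from O: H:4, I:3, J:1, K:2, L:1, M:2, N:1. Sum = 14.
n = 8, so closeness = 7/14 = 1/2.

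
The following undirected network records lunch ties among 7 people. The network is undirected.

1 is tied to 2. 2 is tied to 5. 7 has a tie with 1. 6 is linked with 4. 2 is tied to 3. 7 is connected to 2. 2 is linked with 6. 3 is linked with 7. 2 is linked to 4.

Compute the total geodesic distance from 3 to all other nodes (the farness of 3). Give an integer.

10

Distances from 3: 1:2, 2:1, 4:2, 5:2, 6:2, 7:1.
Sum = 2 + 1 + 2 + 2 + 2 + 1 = 10.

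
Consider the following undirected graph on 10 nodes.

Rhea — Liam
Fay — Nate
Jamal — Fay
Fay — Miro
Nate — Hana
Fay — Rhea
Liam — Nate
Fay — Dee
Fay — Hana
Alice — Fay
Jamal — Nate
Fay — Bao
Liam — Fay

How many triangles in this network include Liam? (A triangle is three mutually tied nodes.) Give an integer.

Liam's neighbors: Fay, Nate, and Rhea.
Neighbor pairs that are themselves tied: Liam–Fay–Nate; Liam–Fay–Rhea. Each forms one triangle with Liam, for 2 in total.

2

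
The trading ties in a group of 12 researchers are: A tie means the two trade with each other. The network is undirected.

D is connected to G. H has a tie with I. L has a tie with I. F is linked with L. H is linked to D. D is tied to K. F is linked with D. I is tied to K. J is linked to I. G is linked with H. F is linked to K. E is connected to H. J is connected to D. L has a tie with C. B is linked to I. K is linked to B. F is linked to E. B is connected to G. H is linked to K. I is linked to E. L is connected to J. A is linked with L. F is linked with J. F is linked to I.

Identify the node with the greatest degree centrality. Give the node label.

I

Degrees — A:1, B:3, C:1, D:5, E:3, F:6, G:3, H:5, I:7, J:4, K:5, L:5.
The maximum is 7, attained only by I.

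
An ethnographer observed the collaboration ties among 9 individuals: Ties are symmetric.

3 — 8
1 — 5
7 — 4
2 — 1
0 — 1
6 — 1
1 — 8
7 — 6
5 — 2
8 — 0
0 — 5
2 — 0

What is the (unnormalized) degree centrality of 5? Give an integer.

3

5 is directly tied to 0, 1, and 2. That is 3 neighbors, so the degree of 5 is 3.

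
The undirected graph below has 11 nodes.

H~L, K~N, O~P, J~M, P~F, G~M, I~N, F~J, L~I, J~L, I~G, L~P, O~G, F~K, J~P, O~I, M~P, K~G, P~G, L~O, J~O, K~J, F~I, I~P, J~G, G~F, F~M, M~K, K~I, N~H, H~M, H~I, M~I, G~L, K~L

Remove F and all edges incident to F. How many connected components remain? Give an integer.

F's neighbors (G, I, J, K, M, and P) remain reachable from one another through other ties, so the rest of the network stays in one piece.

1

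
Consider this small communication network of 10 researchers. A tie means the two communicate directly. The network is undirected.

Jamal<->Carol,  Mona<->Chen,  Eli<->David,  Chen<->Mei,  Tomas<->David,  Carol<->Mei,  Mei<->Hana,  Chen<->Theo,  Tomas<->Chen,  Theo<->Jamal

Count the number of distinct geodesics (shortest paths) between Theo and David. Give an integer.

1

The shortest distance is 3, and the only length-3 path is Theo–Chen–Tomas–David. So there is exactly 1 shortest path.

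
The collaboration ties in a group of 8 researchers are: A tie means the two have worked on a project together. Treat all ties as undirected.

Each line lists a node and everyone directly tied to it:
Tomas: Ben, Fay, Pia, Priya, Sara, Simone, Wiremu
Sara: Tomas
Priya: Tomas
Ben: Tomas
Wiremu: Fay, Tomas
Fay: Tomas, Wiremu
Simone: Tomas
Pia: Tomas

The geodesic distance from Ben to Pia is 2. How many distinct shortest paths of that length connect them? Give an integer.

1

The shortest distance is 2, and the only length-2 path is Ben–Tomas–Pia. So there is exactly 1 shortest path.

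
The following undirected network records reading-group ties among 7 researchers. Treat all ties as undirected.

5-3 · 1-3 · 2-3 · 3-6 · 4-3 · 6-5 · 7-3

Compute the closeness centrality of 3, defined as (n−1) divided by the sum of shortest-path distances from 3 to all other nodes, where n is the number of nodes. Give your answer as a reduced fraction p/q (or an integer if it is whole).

1

Distances from 3: 1:1, 2:1, 4:1, 5:1, 6:1, 7:1. Sum = 6.
n = 7, so closeness = 6/6 = 1.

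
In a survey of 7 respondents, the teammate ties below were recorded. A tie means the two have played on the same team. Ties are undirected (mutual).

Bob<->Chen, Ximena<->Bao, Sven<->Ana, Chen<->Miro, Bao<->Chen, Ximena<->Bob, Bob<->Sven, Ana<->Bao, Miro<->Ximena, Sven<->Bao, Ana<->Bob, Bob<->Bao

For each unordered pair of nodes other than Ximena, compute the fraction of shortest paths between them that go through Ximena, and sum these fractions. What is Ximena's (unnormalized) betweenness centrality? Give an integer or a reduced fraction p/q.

2

Pairs whose geodesics pass through Ximena — Bao–Miro: 1/2; Sven–Miro: 2/4; Bob–Miro: 1/2; Miro–Ana: 2/4.
All other pairs contribute 0.
Summing the contributions gives betweenness(Ximena) = 2.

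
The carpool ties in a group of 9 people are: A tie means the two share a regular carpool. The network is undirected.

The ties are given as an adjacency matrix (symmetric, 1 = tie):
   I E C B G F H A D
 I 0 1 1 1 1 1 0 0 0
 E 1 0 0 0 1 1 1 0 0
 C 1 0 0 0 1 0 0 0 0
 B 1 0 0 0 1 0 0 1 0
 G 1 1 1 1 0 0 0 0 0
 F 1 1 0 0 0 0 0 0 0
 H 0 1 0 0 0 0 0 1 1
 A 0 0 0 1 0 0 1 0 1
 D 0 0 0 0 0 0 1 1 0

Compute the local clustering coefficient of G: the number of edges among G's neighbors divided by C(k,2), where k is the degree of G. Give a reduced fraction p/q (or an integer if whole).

G's neighbors: B, C, E, and I (k = 4).
Possible neighbor pairs: C(4,2) = 6. Edges among them: B–I, C–I, E–I → e = 3.
Clustering(G) = 3/6 = 1/2.

1/2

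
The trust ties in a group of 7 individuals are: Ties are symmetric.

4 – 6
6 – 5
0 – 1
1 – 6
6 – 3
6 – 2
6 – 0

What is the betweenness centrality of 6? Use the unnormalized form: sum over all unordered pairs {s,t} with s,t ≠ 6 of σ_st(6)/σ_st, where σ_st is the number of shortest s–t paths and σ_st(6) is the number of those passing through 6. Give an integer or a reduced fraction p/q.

14

Pairs whose geodesics pass through 6 — 0–4: 1; 0–3: 1; 0–5: 1; 0–2: 1; 4–1: 1; 4–3: 1; 4–5: 1; 4–2: 1; 1–3: 1; 1–5: 1; 1–2: 1; 3–5: 1; 3–2: 1; 5–2: 1.
All other pairs contribute 0.
Summing the contributions gives betweenness(6) = 14.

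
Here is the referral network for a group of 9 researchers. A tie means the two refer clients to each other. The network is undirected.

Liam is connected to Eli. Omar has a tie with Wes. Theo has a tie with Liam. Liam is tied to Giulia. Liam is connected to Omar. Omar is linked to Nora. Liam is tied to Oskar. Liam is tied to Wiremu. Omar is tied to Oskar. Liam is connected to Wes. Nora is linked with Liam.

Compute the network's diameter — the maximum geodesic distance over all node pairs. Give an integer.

2

Eccentricity of each node (its greatest distance to any other): Eli:2, Giulia:2, Liam:1, Nora:2, Omar:2, Oskar:2, Theo:2, Wes:2, Wiremu:2.
The maximum eccentricity is 2, realized for instance by the pair Wes–Oskar via Wes – Liam – Oskar. So the diameter is 2.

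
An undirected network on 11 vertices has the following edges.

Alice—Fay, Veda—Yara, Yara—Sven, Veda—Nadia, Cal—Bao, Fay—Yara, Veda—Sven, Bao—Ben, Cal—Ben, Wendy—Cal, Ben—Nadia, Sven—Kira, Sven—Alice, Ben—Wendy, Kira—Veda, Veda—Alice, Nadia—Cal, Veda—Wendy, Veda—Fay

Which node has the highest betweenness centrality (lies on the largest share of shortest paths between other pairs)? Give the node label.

Veda

Unnormalized betweenness of each node: Alice:1/3, Bao:0, Ben:13/3, Cal:13/3, Fay:1/3, Kira:0, Nadia:9, Sven:4/3, Veda:28, Wendy:9, Yara:1/3.
Veda has the largest value, 28, making it the main broker — the node through which the most shortest paths run.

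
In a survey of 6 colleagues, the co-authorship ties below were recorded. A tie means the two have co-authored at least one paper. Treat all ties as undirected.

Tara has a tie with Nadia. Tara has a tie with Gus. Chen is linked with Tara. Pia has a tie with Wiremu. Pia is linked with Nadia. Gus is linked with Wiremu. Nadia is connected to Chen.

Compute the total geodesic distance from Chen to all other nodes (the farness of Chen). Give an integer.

9

Distances from Chen: Gus:2, Nadia:1, Pia:2, Tara:1, Wiremu:3.
Sum = 2 + 1 + 2 + 1 + 3 = 9.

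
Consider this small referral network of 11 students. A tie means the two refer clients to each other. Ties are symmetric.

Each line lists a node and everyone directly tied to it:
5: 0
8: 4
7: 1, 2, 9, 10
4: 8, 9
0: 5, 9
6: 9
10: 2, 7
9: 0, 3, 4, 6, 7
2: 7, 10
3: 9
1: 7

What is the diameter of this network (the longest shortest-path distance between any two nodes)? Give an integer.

Eccentricity of each node (its greatest distance to any other): 0:3, 1:4, 2:4, 3:3, 4:3, 5:4, 6:3, 7:3, 8:4, 9:2, 10:4.
The maximum eccentricity is 4, realized for instance by the pair 5–2 via 5 – 0 – 9 – 7 – 2. So the diameter is 4.

4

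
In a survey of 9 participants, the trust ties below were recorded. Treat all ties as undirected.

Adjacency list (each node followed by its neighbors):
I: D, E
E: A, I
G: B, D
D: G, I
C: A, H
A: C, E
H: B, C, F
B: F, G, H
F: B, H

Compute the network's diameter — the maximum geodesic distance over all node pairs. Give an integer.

Eccentricity of each node (its greatest distance to any other): A:4, B:4, C:4, D:4, E:4, F:4, G:4, H:4, I:4.
The maximum eccentricity is 4, realized for instance by the pair I–H via I – E – A – C – H. So the diameter is 4.

4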